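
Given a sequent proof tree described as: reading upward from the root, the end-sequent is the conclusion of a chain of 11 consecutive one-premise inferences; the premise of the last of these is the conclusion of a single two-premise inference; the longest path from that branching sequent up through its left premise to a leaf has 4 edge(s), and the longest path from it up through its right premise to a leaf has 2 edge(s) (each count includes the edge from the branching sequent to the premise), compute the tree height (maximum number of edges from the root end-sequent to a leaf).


Longest path through the left premise: 4 edges (measured from the branching sequent)
Longest path through the right premise: 2 edges
Height of the subtree rooted at the branching sequent: max(4, 2) = 4
The branching sequent sits 11 edges above the root (the chain of one-premise inferences), so height = 4 + 11 = 15

15


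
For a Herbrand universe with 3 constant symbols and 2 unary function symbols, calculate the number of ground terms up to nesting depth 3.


Herbrand terms by depth:
Depth 0: 3 constants
Depth 1: 6 new terms (running total: 9)
Depth 2: 12 new terms (running total: 21)
Depth 3: 24 new terms (running total: 45)
Total distinct ground terms = 45

45


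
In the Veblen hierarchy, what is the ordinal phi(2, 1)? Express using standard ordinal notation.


phi(2, 1):
phi(2, beta) = zeta_beta (the beta-th zeta number, fixed point of epsilon).
phi(2, 1) = zeta_1

zeta_1


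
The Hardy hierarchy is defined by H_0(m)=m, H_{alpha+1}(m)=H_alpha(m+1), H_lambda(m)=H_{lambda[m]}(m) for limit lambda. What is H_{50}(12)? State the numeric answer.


H_50(12):
For finite ordinals k, H_k(n) = n + k (each successor step adds 1).
H_50(12) = 12 + 50 = 62

62


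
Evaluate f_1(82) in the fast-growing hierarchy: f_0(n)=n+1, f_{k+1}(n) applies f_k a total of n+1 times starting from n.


f_1(82) = f_0^83(82)
f_0 adds 1 each time, applied 83 times.
f_1(82) = 82 + 83 = 165

165


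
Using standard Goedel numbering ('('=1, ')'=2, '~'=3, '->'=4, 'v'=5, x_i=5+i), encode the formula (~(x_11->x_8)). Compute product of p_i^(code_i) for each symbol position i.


Formula: (~(x_11->x_8))
Symbol codes: [1, 3, 1, 16, 4, 13, 2, 2]
Primes: [2, 3, 5, 7, 11, 13, 17, 19]
p_1^1 = 2^1 = 2
p_2^3 = 3^3 = 27
p_3^1 = 5^1 = 5
p_4^16 = 7^16 = 33232930569601
p_5^4 = 11^4 = 14641
p_6^13 = 13^13 = 302875106592253
p_7^2 = 17^2 = 289
p_8^2 = 19^2 = 361
Product = 4151181953456838379991704039694408551590

4151181953456838379991704039694408551590


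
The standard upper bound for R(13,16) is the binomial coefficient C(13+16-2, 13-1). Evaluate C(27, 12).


R(13,16) <= C(13+16-2, 13-1) = C(27, 12)
C(27, 12) = 27! / (12! * 15!)
= 17383860

17383860


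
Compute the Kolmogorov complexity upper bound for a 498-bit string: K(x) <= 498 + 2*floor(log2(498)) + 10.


floor(log2(498)) = 8
2 * 8 = 16
K(x) <= 498 + 16 + 10 = 524

524


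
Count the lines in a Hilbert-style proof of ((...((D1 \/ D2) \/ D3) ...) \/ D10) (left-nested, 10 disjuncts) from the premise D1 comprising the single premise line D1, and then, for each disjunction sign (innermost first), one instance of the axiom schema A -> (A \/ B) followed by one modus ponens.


Building the left-nested 10-ary disjunction from D1:
- 1 premise line (D1)
- 10 disjuncts means 9 disjunction signs; each needs 1 axiom instance + 1 MP = 2 lines: 2 * 9 = 18
Total = 1 + 18 = 19 lines.

19


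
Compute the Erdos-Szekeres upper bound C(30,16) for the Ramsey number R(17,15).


R(17,15) <= C(17+15-2, 17-1) = C(30, 16)
C(30, 16) = 30! / (16! * 14!)
= 145422675

145422675


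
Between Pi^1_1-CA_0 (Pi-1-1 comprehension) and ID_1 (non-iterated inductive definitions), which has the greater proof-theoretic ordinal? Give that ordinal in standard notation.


Proof-theoretic ordinal of Pi^1_1-CA_0 (Pi-1-1 comprehension): psi_0(Omega_omega)
Proof-theoretic ordinal of ID_1 (non-iterated inductive definitions): psi_0(epsilon_{Omega+1})
Comparing: psi_0(epsilon_{Omega+1}) < psi_0(Omega_omega).
The larger ordinal is psi_0(Omega_omega) (from Pi^1_1-CA_0 (Pi-1-1 comprehension)).

psi_0(Omega_omega)


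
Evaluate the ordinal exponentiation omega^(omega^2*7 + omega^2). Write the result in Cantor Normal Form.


omega^(omega^2*7 + omega^2):
Both terms of the exponent have the same exponent 2, so they merge: omega^2*7 + omega^2 = omega^2*(7+1) = omega^2*8.
omega raised to a CNF ordinal is a single CNF term: Result = omega^(omega^2*8)

omega^(omega^2*8)


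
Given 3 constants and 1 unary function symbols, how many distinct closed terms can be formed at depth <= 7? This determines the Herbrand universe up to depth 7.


Herbrand terms by depth:
Depth 0: 3 constants
Depth 1: 3 new terms (running total: 6)
Depth 2: 3 new terms (running total: 9)
Depth 3: 3 new terms (running total: 12)
Depth 4: 3 new terms (running total: 15)
Depth 5: 3 new terms (running total: 18)
Depth 6: 3 new terms (running total: 21)
Depth 7: 3 new terms (running total: 24)
Total distinct ground terms = 24

24


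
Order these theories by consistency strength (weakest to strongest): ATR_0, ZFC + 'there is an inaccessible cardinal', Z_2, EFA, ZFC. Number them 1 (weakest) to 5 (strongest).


Ordering by consistency strength:
1. EFA
2. ATR_0
3. Z_2
4. ZFC
5. ZFC + 'there is an inaccessible cardinal'


ATR_0=2, ZFC + 'there is an inaccessible cardinal'=5, Z_2=3, EFA=1, ZFC=4


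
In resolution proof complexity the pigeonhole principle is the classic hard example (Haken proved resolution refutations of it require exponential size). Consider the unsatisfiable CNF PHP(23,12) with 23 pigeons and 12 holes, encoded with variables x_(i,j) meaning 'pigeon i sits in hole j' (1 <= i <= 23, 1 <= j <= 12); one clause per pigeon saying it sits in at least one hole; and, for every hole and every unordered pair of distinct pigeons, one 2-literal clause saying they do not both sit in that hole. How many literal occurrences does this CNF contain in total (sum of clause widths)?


PHP(23,12): 23 pigeons, 12 holes, 23*12 = 276 variables.
- pigeon clauses: one per pigeon -> 23 clauses of width 12 -> 276 literals
- hole clauses: 12 holes * C(23,2) = 12 * 253 -> 3036 clauses of width 2 -> 6072 literals
Total literal occurrences = 276 + 6072 = 6348

6348


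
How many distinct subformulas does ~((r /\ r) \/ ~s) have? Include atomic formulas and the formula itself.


Formula: ~((r /\ r) \/ ~s)
Subformulas found:
  1. s
  2. r
  3. ~s
  4. (r /\ r)
  5. ((r /\ r) \/ ~s)
  6. ~((r /\ r) \/ ~s)
Total distinct subformulas = 6

6


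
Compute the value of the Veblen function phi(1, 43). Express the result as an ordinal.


phi(1, 43):
phi(1, beta) = epsilon_beta (the beta-th epsilon number).
phi(1, 43) = epsilon_43

epsilon_43


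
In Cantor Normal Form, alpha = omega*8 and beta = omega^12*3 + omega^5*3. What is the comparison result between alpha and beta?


Compare term by term from highest exponent:
alpha = omega*8
beta = omega^12*3 + omega^5*3
Term 1: alpha has omega^1*8, beta has omega^12*3
Term 2: alpha has omega^0*0, beta has omega^5*3
Result: alpha < beta

alpha < beta


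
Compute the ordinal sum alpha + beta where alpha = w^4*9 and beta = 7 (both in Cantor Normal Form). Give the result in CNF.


Ordinal addition w^4*9 + 7:
Leading exponent of alpha (4) > leading exponent of beta (0).
Since alpha's term has higher exponent than beta's leading term,
the sum is simply alpha followed by beta.
Result = w^4*9 + 7

w^4*9 + 7


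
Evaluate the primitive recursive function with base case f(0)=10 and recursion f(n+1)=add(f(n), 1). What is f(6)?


f(0) = 10
f(1) = add(f(0), 1) = add(10, 1) = 11
f(2) = add(f(1), 1) = add(11, 1) = 12
f(3) = add(f(2), 1) = add(12, 1) = 13
f(4) = add(f(3), 1) = add(13, 1) = 14
f(5) = add(f(4), 1) = add(14, 1) = 15
f(6) = add(f(5), 1) = add(15, 1) = 16


16


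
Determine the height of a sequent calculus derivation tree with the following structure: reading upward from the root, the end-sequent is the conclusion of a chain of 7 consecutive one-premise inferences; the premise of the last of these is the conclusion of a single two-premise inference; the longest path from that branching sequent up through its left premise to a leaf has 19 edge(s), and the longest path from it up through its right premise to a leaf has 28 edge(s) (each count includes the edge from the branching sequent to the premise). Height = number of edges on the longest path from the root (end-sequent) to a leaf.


Longest path through the left premise: 19 edges (measured from the branching sequent)
Longest path through the right premise: 28 edges
Height of the subtree rooted at the branching sequent: max(19, 28) = 28
The branching sequent sits 7 edges above the root (the chain of one-premise inferences), so height = 28 + 7 = 35

35


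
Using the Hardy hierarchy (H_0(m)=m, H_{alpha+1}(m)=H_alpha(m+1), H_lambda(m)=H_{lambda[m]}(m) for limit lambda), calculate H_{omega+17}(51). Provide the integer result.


H_{omega+17}(51):
Unwind the 17 successor steps: H_{omega+17}(51) = H_omega(51+17) = H_omega(68).
H_omega(m) = H_m(m) = m + m = 2m.
Result = 2 * 68 = 136

136


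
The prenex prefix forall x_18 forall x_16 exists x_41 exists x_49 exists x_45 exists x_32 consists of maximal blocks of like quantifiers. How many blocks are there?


Alternations = 1.
Blocks = alternations + 1 = 2

2


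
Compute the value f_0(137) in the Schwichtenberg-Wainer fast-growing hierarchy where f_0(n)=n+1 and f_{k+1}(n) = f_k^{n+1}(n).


f_0(137) = 137 + 1 = 138

138


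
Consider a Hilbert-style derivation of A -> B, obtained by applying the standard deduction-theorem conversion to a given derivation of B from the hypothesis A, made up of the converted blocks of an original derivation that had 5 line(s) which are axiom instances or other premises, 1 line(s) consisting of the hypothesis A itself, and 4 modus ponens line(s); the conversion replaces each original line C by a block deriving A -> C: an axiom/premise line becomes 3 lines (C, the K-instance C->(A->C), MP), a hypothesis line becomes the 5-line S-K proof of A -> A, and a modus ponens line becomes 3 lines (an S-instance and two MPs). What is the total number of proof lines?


Deduction-theorem conversion, block by block:
- 5 axiom/premise lines -> 3 lines each = 15
- 1 hypothesis lines -> 5 lines each (identity proof A->A) = 5
- 4 MP lines -> 3 lines each (S-instance, MP, MP) = 12
Total = 15 + 5 + 12 = 32 lines.

32


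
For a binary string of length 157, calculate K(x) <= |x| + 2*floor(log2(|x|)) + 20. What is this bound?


floor(log2(157)) = 7
2 * 7 = 14
K(x) <= 157 + 14 + 20 = 191

191


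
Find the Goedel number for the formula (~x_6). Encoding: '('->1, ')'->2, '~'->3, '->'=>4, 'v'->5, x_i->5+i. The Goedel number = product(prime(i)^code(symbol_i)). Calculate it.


Formula: (~x_6)
Symbol codes: [1, 3, 11, 2]
Primes: [2, 3, 5, 7]
p_1^1 = 2^1 = 2
p_2^3 = 3^3 = 27
p_3^11 = 5^11 = 48828125
p_4^2 = 7^2 = 49
Product = 129199218750

129199218750


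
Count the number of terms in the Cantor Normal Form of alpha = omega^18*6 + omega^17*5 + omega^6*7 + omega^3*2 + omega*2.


CNF: omega^18*6 + omega^17*5 + omega^6*7 + omega^3*2 + omega*2
Count the summands separated by '+':
  term 1: omega^18*6
  term 2: omega^17*5
  term 3: omega^6*7
  term 4: omega^3*2
  term 5: omega*2
Total terms = 5

5


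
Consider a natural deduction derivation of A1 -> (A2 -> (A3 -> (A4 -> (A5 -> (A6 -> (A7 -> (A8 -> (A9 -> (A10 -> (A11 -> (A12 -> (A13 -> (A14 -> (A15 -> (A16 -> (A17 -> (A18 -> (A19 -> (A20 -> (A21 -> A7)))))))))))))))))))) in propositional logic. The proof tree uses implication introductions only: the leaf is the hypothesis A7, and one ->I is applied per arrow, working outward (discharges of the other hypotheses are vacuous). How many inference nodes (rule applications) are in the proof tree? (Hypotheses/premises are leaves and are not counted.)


The formula has 21 arrows (->); its innermost consequent A7 is one of the antecedents,
so the proof starts from the hypothesis leaf A7 (not a rule application) and closes one arrow per ->I.
Building A1 -> (A2 -> (A3 -> (A4 -> (A5 -> (A6 -> (A7 -> (A8 -> (A9 -> (A10 -> (A11 -> (A12 -> (A13 -> (A14 -> (A15 -> (A16 -> (A17 -> (A18 -> (A19 -> (A20 -> (A21 -> A7)))))))))))))))))))) therefore takes 21 nested implication introductions.
Total inference nodes = 21

21


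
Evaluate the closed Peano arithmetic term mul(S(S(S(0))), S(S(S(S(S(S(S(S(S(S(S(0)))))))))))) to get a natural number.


mul(S^3(0), S^11(0)):
S^3(0) = 3
S^11(0) = 11
3 * 11 = 33

33


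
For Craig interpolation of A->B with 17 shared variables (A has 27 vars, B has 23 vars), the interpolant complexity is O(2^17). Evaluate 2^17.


Shared atoms = 17
Craig interpolant size bound = 2^17
= 131072

131072


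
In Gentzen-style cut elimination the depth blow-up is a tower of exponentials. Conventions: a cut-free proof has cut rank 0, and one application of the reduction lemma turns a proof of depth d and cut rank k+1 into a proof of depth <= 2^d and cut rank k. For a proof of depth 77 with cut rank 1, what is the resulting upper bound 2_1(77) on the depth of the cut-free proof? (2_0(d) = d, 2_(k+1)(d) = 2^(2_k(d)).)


Each rank reduction sends depth d to at most 2^d; cut rank r needs r reductions.
2_0(77) = 77
2_1(77) = 2^77 = 151115727451828646838272
Cut-free depth bound = 151115727451828646838272

151115727451828646838272


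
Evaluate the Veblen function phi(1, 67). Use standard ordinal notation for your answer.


phi(1, 67):
phi(1, beta) = epsilon_beta (the beta-th epsilon number).
phi(1, 67) = epsilon_67

epsilon_67


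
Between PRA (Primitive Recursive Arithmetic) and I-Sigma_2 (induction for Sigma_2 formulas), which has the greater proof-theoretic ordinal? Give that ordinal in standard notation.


Proof-theoretic ordinal of PRA (Primitive Recursive Arithmetic): omega^omega
Proof-theoretic ordinal of I-Sigma_2 (induction for Sigma_2 formulas): omega^(omega^omega)
Comparing: omega^omega < omega^(omega^omega).
The larger ordinal is omega^(omega^omega) (from I-Sigma_2 (induction for Sigma_2 formulas)).

omega^(omega^omega)


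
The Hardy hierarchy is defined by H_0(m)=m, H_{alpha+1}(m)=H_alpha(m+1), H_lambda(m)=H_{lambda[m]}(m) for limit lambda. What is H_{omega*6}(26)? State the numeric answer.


H_{omega*6}(26):
For the Hardy hierarchy, H_{omega*k}(n) = 2^k * n.
2^6 = 64.
64 * 26 = 1664

1664


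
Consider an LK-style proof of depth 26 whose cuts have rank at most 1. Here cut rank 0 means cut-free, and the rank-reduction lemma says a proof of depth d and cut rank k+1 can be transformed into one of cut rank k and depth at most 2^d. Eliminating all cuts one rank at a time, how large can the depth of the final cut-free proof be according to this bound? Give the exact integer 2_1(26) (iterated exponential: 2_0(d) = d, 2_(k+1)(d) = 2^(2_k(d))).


Each rank reduction sends depth d to at most 2^d; cut rank r needs r reductions.
2_0(26) = 26
2_1(26) = 2^26 = 67108864
Cut-free depth bound = 67108864

67108864


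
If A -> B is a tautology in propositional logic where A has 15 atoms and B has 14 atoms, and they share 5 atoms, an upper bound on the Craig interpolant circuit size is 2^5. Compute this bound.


Shared atoms = 5
Craig interpolant size bound = 2^5
= 32

32


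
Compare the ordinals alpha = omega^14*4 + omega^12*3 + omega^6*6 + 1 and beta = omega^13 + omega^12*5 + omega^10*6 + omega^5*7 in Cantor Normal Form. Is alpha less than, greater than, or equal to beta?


Compare term by term from highest exponent:
alpha = omega^14*4 + omega^12*3 + omega^6*6 + 1
beta = omega^13 + omega^12*5 + omega^10*6 + omega^5*7
Term 1: alpha has omega^14*4, beta has omega^13*1
Term 2: alpha has omega^12*3, beta has omega^12*5
Term 3: alpha has omega^6*6, beta has omega^10*6
Term 4: alpha has omega^0*1, beta has omega^5*7
Result: alpha > beta

alpha > beta


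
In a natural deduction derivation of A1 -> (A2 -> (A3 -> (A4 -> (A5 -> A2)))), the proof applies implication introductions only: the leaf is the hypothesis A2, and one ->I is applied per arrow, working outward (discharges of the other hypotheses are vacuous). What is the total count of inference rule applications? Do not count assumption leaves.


The formula has 5 arrows (->); its innermost consequent A2 is one of the antecedents,
so the proof starts from the hypothesis leaf A2 (not a rule application) and closes one arrow per ->I.
Building A1 -> (A2 -> (A3 -> (A4 -> (A5 -> A2)))) therefore takes 5 nested implication introductions.
Total inference nodes = 5

5


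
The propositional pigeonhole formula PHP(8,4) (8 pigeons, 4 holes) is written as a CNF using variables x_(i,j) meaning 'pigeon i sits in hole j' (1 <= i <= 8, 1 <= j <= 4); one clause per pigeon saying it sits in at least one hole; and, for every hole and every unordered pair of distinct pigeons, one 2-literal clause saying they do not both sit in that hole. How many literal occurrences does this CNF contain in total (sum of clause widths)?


PHP(8,4): 8 pigeons, 4 holes, 8*4 = 32 variables.
- pigeon clauses: one per pigeon -> 8 clauses of width 4 -> 32 literals
- hole clauses: 4 holes * C(8,2) = 4 * 28 -> 112 clauses of width 2 -> 224 literals
Total literal occurrences = 32 + 224 = 256

256


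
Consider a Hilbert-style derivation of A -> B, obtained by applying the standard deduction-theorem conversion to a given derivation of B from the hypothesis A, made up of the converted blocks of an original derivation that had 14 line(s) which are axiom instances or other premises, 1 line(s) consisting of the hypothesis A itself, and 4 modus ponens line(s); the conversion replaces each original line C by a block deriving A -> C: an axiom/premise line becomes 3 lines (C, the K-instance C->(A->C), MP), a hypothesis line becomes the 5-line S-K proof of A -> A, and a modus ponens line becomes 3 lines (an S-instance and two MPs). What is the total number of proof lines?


Deduction-theorem conversion, block by block:
- 14 axiom/premise lines -> 3 lines each = 42
- 1 hypothesis lines -> 5 lines each (identity proof A->A) = 5
- 4 MP lines -> 3 lines each (S-instance, MP, MP) = 12
Total = 42 + 5 + 12 = 59 lines.

59


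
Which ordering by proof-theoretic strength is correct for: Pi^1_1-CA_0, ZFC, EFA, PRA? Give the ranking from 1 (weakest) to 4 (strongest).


Ordering by consistency strength:
1. EFA
2. PRA
3. Pi^1_1-CA_0
4. ZFC


Pi^1_1-CA_0=3, ZFC=4, EFA=1, PRA=2


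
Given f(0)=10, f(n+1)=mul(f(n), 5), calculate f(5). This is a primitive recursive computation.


f(0) = 10
f(1) = mul(f(0), 5) = mul(10, 5) = 50
f(2) = mul(f(1), 5) = mul(50, 5) = 250
f(3) = mul(f(2), 5) = mul(250, 5) = 1250
f(4) = mul(f(3), 5) = mul(1250, 5) = 6250
f(5) = mul(f(4), 5) = mul(6250, 5) = 31250


31250


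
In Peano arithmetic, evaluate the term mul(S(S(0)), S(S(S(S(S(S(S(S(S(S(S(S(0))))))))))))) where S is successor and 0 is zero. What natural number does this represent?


mul(S^2(0), S^12(0)):
S^2(0) = 2
S^12(0) = 12
2 * 12 = 24

24


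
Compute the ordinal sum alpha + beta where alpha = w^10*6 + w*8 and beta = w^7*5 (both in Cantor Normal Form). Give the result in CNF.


Ordinal addition (w^10*6 + w*8) + w^7*5:
alpha's leading term has exponent 10 > beta's exponent 7, so it survives.
alpha's tail term has exponent 1 < beta's exponent 7, so it is absorbed by beta.
In ordinal addition, any term followed by a strictly larger-exponent term is absorbed.
Result = w^10*6 + w^7*5

w^10*6 + w^7*5


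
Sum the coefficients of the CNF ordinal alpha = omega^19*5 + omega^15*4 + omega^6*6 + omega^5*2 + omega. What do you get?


CNF: omega^19*5 + omega^15*4 + omega^6*6 + omega^5*2 + omega
Coefficients: 5 + 4 + 6 + 2 + 1 = 18

18


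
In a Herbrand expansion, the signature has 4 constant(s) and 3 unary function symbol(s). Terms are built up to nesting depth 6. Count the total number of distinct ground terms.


Herbrand terms by depth:
Depth 0: 4 constants
Depth 1: 12 new terms (running total: 16)
Depth 2: 36 new terms (running total: 52)
Depth 3: 108 new terms (running total: 160)
Depth 4: 324 new terms (running total: 484)
Depth 5: 972 new terms (running total: 1456)
Depth 6: 2916 new terms (running total: 4372)
Total distinct ground terms = 4372

4372


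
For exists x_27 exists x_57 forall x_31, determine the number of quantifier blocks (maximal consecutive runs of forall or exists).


Alternations = 1.
Blocks = alternations + 1 = 2

2


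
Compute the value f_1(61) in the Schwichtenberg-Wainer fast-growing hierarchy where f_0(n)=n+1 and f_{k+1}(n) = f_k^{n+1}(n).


f_1(61) = f_0^62(61)
f_0 adds 1 each time, applied 62 times.
f_1(61) = 61 + 62 = 123

123


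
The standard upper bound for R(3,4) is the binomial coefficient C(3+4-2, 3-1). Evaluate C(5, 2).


R(3,4) <= C(3+4-2, 3-1) = C(5, 2)
C(5, 2) = 5! / (2! * 3!)
= 10

10


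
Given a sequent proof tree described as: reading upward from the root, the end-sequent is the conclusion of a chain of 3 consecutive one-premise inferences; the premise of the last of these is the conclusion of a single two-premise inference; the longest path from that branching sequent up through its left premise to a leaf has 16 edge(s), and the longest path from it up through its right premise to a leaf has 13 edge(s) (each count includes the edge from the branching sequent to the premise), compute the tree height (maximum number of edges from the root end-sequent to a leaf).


Longest path through the left premise: 16 edges (measured from the branching sequent)
Longest path through the right premise: 13 edges
Height of the subtree rooted at the branching sequent: max(16, 13) = 16
The branching sequent sits 3 edges above the root (the chain of one-premise inferences), so height = 16 + 3 = 19

19


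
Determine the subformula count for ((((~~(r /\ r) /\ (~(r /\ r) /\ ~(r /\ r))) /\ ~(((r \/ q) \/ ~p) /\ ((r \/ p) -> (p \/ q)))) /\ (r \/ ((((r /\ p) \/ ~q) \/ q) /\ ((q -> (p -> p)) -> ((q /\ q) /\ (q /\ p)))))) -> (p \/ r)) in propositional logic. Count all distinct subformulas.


Formula: ((((~~(r /\ r) /\ (~(r /\ r) /\ ~(r /\ r))) /\ ~(((r \/ q) \/ ~p) /\ ((r \/ p) -> (p \/ q)))) /\ (r \/ ((((r /\ p) \/ ~q) \/ q) /\ ((q -> (p -> p)) -> ((q /\ q) /\ (q /\ p)))))) -> (p \/ r))
Subformulas found:
  1. r
  2. p
  3. q
  4. ~p
  5. ~q
  6. (q /\ p)
  7. (r /\ r)
  8. (r /\ p)
  9. (r \/ p)
  10. (q /\ q)
  11. (r \/ q)
  12. (p -> p)
  13. (p \/ q)
  14. (p \/ r)
  15. ~(r /\ r)
  16. ~~(r /\ r)
  17. (q -> (p -> p))
  18. ((r \/ q) \/ ~p)
  19. ((r /\ p) \/ ~q)
  20. ((r \/ p) -> (p \/ q))
  21. ((q /\ q) /\ (q /\ p))
  22. (((r /\ p) \/ ~q) \/ q)
  23. (~(r /\ r) /\ ~(r /\ r))
  24. (~~(r /\ r) /\ (~(r /\ r) /\ ~(r /\ r)))
  25. ((q -> (p -> p)) -> ((q /\ q) /\ (q /\ p)))
  26. (((r \/ q) \/ ~p) /\ ((r \/ p) -> (p \/ q)))
  27. ~(((r \/ q) \/ ~p) /\ ((r \/ p) -> (p \/ q)))
  28. ((((r /\ p) \/ ~q) \/ q) /\ ((q -> (p -> p)) -> ((q /\ q) /\ (q /\ p))))
  29. (r \/ ((((r /\ p) \/ ~q) \/ q) /\ ((q -> (p -> p)) -> ((q /\ q) /\ (q /\ p)))))
  30. ((~~(r /\ r) /\ (~(r /\ r) /\ ~(r /\ r))) /\ ~(((r \/ q) \/ ~p) /\ ((r \/ p) -> (p \/ q))))
  31. (((~~(r /\ r) /\ (~(r /\ r) /\ ~(r /\ r))) /\ ~(((r \/ q) \/ ~p) /\ ((r \/ p) -> (p \/ q)))) /\ (r \/ ((((r /\ p) \/ ~q) \/ q) /\ ((q -> (p -> p)) -> ((q /\ q) /\ (q /\ p))))))
  32. ((((~~(r /\ r) /\ (~(r /\ r) /\ ~(r /\ r))) /\ ~(((r \/ q) \/ ~p) /\ ((r \/ p) -> (p \/ q)))) /\ (r \/ ((((r /\ p) \/ ~q) \/ q) /\ ((q -> (p -> p)) -> ((q /\ q) /\ (q /\ p)))))) -> (p \/ r))
Total distinct subformulas = 32

32


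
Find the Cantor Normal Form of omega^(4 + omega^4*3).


omega^(4 + omega^4*3):
In ordinal addition a term is absorbed by a following term of strictly larger exponent: 0 < 4, so 4 + omega^4*3 = omega^4*3.
omega raised to a CNF ordinal is a single CNF term: Result = omega^(omega^4*3)

omega^(omega^4*3)


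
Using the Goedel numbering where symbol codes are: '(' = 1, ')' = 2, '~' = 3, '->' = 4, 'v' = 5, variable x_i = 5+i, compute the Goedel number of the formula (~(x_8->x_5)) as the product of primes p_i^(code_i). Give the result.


Formula: (~(x_8->x_5))
Symbol codes: [1, 3, 1, 13, 4, 10, 2, 2]
Primes: [2, 3, 5, 7, 11, 13, 17, 19]
p_1^1 = 2^1 = 2
p_2^3 = 3^3 = 27
p_3^1 = 5^1 = 5
p_4^13 = 7^13 = 96889010407
p_5^4 = 11^4 = 14641
p_6^10 = 13^10 = 137858491849
p_7^2 = 17^2 = 289
p_8^2 = 19^2 = 361
Product = 5508680606680509706440009023296290

5508680606680509706440009023296290


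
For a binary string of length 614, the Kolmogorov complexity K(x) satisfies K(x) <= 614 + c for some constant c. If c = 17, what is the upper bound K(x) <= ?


K(x) <= |x| + c = 614 + 17 = 631

631


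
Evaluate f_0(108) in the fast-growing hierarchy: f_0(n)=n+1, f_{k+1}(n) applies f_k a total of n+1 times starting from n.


f_0(108) = 108 + 1 = 109

109


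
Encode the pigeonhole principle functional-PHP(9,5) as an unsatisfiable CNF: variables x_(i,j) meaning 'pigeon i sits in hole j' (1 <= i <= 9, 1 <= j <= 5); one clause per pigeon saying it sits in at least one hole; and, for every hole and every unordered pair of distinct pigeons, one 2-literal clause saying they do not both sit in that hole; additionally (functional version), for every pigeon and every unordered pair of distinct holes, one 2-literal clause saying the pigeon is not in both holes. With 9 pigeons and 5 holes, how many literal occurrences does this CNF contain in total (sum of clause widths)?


functional-PHP(9,5): 9 pigeons, 5 holes, 9*5 = 45 variables.
- pigeon clauses: one per pigeon -> 9 clauses of width 5 -> 45 literals
- hole clauses: 5 holes * C(9,2) = 5 * 36 -> 180 clauses of width 2 -> 360 literals
- functional clauses: 9 pigeons * C(5,2) = 9 * 10 -> 90 clauses of width 2 -> 180 literals
Total literal occurrences = 45 + 360 + 180 = 585

585


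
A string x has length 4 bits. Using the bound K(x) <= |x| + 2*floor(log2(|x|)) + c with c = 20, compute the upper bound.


floor(log2(4)) = 2
2 * 2 = 4
K(x) <= 4 + 4 + 20 = 28

28


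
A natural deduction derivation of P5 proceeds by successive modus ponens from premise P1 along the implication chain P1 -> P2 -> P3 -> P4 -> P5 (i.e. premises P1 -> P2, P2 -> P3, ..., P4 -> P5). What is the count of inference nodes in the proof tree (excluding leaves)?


We have a chain: P1 -> P2 -> P3 -> P4 -> P5.
Each modus ponens application produces the next variable.
The chain has 5 propositions, so 5-1 = 4 modus ponens steps.
Total inference nodes = 4

4


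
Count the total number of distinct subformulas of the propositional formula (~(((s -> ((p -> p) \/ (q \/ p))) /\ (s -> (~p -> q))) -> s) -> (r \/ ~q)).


Formula: (~(((s -> ((p -> p) \/ (q \/ p))) /\ (s -> (~p -> q))) -> s) -> (r \/ ~q))
Subformulas found:
  1. q
  2. s
  3. r
  4. p
  5. ~p
  6. ~q
  7. (q \/ p)
  8. (p -> p)
  9. (~p -> q)
  10. (r \/ ~q)
  11. (s -> (~p -> q))
  12. ((p -> p) \/ (q \/ p))
  13. (s -> ((p -> p) \/ (q \/ p)))
  14. ((s -> ((p -> p) \/ (q \/ p))) /\ (s -> (~p -> q)))
  15. (((s -> ((p -> p) \/ (q \/ p))) /\ (s -> (~p -> q))) -> s)
  16. ~(((s -> ((p -> p) \/ (q \/ p))) /\ (s -> (~p -> q))) -> s)
  17. (~(((s -> ((p -> p) \/ (q \/ p))) /\ (s -> (~p -> q))) -> s) -> (r \/ ~q))
Total distinct subformulas = 17

17


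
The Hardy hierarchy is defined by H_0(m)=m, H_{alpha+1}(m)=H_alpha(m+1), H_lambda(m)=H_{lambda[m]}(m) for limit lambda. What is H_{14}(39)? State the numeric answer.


H_14(39):
For finite ordinals k, H_k(n) = n + k (each successor step adds 1).
H_14(39) = 39 + 14 = 53

53


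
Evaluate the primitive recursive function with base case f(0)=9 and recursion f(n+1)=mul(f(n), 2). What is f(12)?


f(0) = 9
f(1) = mul(f(0), 2) = mul(9, 2) = 18
f(2) = mul(f(1), 2) = mul(18, 2) = 36
f(3) = mul(f(2), 2) = mul(36, 2) = 72
f(4) = mul(f(3), 2) = mul(72, 2) = 144
f(5) = mul(f(4), 2) = mul(144, 2) = 288
f(6) = mul(f(5), 2) = mul(288, 2) = 576
f(7) = mul(f(6), 2) = mul(576, 2) = 1152
f(8) = mul(f(7), 2) = mul(1152, 2) = 2304
f(9) = mul(f(8), 2) = mul(2304, 2) = 4608
f(10) = mul(f(9), 2) = mul(4608, 2) = 9216
f(11) = mul(f(10), 2) = mul(9216, 2) = 18432
f(12) = mul(f(11), 2) = mul(18432, 2) = 36864


36864


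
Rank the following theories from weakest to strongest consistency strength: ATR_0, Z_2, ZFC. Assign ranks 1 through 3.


Ordering by consistency strength:
1. ATR_0
2. Z_2
3. ZFC


ATR_0=1, Z_2=2, ZFC=3


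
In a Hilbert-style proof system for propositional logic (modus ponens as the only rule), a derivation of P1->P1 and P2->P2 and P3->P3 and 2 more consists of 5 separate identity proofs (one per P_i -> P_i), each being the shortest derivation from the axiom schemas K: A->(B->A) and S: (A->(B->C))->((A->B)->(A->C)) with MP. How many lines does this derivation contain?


The shortest proof of A->A from K and S in the Hilbert calculus has exactly 5 lines:
(1) K instance A->((A->A)->A), (2) S instance, (3) MP on 1,2, (4) K instance A->(A->A), (5) MP on 3,4.
For 5 independent identities: 5 * 5 = 25 lines total.

25


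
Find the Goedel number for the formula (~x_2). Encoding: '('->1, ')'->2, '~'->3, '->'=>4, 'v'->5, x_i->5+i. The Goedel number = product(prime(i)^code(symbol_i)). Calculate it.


Formula: (~x_2)
Symbol codes: [1, 3, 7, 2]
Primes: [2, 3, 5, 7]
p_1^1 = 2^1 = 2
p_2^3 = 3^3 = 27
p_3^7 = 5^7 = 78125
p_4^2 = 7^2 = 49
Product = 206718750

206718750


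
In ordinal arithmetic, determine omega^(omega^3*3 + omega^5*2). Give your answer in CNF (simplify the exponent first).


omega^(omega^3*3 + omega^5*2):
In ordinal addition a term is absorbed by a following term of strictly larger exponent: 3 < 5, so omega^3*3 + omega^5*2 = omega^5*2.
omega raised to a CNF ordinal is a single CNF term: Result = omega^(omega^5*2)

omega^(omega^5*2)


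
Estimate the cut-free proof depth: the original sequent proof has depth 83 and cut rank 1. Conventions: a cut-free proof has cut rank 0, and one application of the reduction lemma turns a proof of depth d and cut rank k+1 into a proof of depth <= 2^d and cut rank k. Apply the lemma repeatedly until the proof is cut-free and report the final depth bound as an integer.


Each rank reduction sends depth d to at most 2^d; cut rank r needs r reductions.
2_0(83) = 83
2_1(83) = 2^83 = 9671406556917033397649408
Cut-free depth bound = 9671406556917033397649408

9671406556917033397649408


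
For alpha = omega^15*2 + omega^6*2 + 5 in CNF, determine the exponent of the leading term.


CNF: omega^15*2 + omega^6*2 + 5
The leading term is omega^15*2, which has exponent 15.

15


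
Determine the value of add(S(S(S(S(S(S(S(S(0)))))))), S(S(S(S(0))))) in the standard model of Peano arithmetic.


add(S^8(0), S^4(0)):
S^8(0) = 8
S^4(0) = 4
8 + 4 = 12

12


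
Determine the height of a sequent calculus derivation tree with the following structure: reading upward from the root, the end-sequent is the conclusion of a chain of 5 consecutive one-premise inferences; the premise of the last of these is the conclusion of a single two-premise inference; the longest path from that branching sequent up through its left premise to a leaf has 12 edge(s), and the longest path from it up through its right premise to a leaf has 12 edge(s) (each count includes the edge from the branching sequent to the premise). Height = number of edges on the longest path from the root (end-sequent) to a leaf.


Longest path through the left premise: 12 edges (measured from the branching sequent)
Longest path through the right premise: 12 edges
Height of the subtree rooted at the branching sequent: max(12, 12) = 12
The branching sequent sits 5 edges above the root (the chain of one-premise inferences), so height = 12 + 5 = 17

17


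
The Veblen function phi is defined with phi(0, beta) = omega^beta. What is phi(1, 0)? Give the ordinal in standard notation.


phi(1, 0):
phi(1, beta) = epsilon_beta (the beta-th epsilon number).
phi(1, 0) = epsilon_0

epsilon_0


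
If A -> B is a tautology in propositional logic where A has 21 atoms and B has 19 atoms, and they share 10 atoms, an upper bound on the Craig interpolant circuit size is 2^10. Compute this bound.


Shared atoms = 10
Craig interpolant size bound = 2^10
= 1024

1024


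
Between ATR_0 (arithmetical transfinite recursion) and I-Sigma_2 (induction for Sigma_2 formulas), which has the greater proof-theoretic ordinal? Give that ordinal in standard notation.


Proof-theoretic ordinal of ATR_0 (arithmetical transfinite recursion): Gamma_0
Proof-theoretic ordinal of I-Sigma_2 (induction for Sigma_2 formulas): omega^(omega^omega)
Comparing: omega^(omega^omega) < Gamma_0.
The larger ordinal is Gamma_0 (from ATR_0 (arithmetical transfinite recursion)).

Gamma_0


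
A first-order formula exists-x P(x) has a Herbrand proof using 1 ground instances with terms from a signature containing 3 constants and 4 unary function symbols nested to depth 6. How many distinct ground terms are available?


Herbrand terms by depth:
Depth 0: 3 constants
Depth 1: 12 new terms (running total: 15)
Depth 2: 48 new terms (running total: 63)
Depth 3: 192 new terms (running total: 255)
Depth 4: 768 new terms (running total: 1023)
Depth 5: 3072 new terms (running total: 4095)
Depth 6: 12288 new terms (running total: 16383)
Total distinct ground terms = 16383

16383


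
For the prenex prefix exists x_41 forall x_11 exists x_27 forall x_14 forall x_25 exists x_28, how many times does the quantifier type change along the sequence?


Walk the prefix and count type changes:
  position 1: exists -> forall <-- alternation
  position 2: forall -> exists <-- alternation
  position 3: exists -> forall <-- alternation
  position 4: forall -> forall
  position 5: forall -> exists <-- alternation
Total alternations = 4

4


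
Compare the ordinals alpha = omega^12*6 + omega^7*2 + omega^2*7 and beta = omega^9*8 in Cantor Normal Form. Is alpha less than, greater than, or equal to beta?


Compare term by term from highest exponent:
alpha = omega^12*6 + omega^7*2 + omega^2*7
beta = omega^9*8
Term 1: alpha has omega^12*6, beta has omega^9*8
Term 2: alpha has omega^7*2, beta has omega^0*0
Term 3: alpha has omega^2*7, beta has omega^0*0
Result: alpha > beta

alpha > beta


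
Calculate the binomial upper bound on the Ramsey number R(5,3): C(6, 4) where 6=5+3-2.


R(5,3) <= C(5+3-2, 5-1) = C(6, 4)
C(6, 4) = 6! / (4! * 2!)
= 15

15


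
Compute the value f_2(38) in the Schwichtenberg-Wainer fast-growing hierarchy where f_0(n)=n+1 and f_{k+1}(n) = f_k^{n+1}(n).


f_2(38) = f_1^39(38)
f_1(m) = 2m + 1.
Iterating: f_1^k(n) = 2^k*(n+1) - 1.
f_2(38) = 2^39*(38+1) - 1 = 549755813888*39 - 1 = 21440476741631

21440476741631


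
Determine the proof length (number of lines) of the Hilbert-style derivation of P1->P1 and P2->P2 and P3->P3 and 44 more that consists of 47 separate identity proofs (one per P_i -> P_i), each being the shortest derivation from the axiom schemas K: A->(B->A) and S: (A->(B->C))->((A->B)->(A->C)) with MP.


The shortest proof of A->A from K and S in the Hilbert calculus has exactly 5 lines:
(1) K instance A->((A->A)->A), (2) S instance, (3) MP on 1,2, (4) K instance A->(A->A), (5) MP on 3,4.
For 47 independent identities: 47 * 5 = 235 lines total.

235


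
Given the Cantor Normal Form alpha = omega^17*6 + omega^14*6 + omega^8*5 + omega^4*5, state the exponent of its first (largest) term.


CNF: omega^17*6 + omega^14*6 + omega^8*5 + omega^4*5
The leading term is omega^17*6, which has exponent 17.

17


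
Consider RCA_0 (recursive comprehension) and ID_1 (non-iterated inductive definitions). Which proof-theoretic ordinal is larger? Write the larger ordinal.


Proof-theoretic ordinal of RCA_0 (recursive comprehension): omega^omega
Proof-theoretic ordinal of ID_1 (non-iterated inductive definitions): psi_0(epsilon_{Omega+1})
Comparing: omega^omega < psi_0(epsilon_{Omega+1}).
The larger ordinal is psi_0(epsilon_{Omega+1}) (from ID_1 (non-iterated inductive definitions)).

psi_0(epsilon_{Omega+1})


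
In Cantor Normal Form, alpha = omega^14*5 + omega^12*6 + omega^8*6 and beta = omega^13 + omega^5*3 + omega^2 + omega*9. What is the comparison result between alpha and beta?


Compare term by term from highest exponent:
alpha = omega^14*5 + omega^12*6 + omega^8*6
beta = omega^13 + omega^5*3 + omega^2 + omega*9
Term 1: alpha has omega^14*5, beta has omega^13*1
Term 2: alpha has omega^12*6, beta has omega^5*3
Term 3: alpha has omega^8*6, beta has omega^2*1
Term 4: alpha has omega^0*0, beta has omega^1*9
Result: alpha > beta

alpha > beta


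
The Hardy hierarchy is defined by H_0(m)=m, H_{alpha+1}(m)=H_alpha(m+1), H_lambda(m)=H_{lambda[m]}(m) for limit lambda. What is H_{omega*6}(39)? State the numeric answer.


H_{omega*6}(39):
For the Hardy hierarchy, H_{omega*k}(n) = 2^k * n.
2^6 = 64.
64 * 39 = 2496

2496


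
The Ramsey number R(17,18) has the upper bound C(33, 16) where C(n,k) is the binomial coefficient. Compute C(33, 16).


R(17,18) <= C(17+18-2, 17-1) = C(33, 16)
C(33, 16) = 33! / (16! * 17!)
= 1166803110

1166803110


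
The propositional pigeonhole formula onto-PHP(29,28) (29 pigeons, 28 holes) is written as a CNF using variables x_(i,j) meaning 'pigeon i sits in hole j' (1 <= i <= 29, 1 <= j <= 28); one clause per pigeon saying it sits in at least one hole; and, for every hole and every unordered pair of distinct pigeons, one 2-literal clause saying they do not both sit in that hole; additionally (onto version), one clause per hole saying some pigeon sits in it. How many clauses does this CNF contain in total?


onto-PHP(29,28): 29 pigeons, 28 holes, 29*28 = 812 variables.
- pigeon clauses: one per pigeon -> 29 clauses
- hole clauses: 28 holes * C(29,2) = 28 * 406 -> 11368 clauses
- onto clauses: one per hole -> 28 clauses
Total clauses = 29 + 11368 + 28 = 11425

11425


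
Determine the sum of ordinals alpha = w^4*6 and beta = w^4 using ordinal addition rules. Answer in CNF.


Ordinal addition w^4*6 + w^4:
Both terms have the same exponent 4.
w^e*c + w^e*d = w^e*(c+d).
Result = w^4*(6+1) = w^4*7

w^4*7


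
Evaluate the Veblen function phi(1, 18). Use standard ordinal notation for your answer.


phi(1, 18):
phi(1, beta) = epsilon_beta (the beta-th epsilon number).
phi(1, 18) = epsilon_18

epsilon_18


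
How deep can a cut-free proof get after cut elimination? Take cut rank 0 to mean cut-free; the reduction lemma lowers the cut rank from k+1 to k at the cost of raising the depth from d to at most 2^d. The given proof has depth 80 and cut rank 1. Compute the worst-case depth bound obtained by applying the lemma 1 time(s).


Each rank reduction sends depth d to at most 2^d; cut rank r needs r reductions.
2_0(80) = 80
2_1(80) = 2^80 = 1208925819614629174706176
Cut-free depth bound = 1208925819614629174706176

1208925819614629174706176


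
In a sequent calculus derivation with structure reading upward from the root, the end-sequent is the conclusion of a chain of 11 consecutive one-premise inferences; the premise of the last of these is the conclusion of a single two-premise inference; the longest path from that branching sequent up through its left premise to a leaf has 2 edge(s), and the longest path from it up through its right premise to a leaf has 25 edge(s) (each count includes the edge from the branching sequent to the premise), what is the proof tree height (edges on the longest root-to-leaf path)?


Longest path through the left premise: 2 edges (measured from the branching sequent)
Longest path through the right premise: 25 edges
Height of the subtree rooted at the branching sequent: max(2, 25) = 25
The branching sequent sits 11 edges above the root (the chain of one-premise inferences), so height = 25 + 11 = 36

36


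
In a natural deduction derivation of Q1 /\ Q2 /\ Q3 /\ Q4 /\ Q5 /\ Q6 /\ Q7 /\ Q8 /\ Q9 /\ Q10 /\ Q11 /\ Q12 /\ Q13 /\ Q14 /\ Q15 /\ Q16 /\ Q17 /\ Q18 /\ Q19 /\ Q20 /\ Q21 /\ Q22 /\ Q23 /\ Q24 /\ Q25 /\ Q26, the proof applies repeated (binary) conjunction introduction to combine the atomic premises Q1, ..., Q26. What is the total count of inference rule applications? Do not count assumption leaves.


The target conjunction has 26 conjuncts, i.e. 25 binary /\ connectives.
Each conjunction-intro joins two pieces, so 26 atoms require 26-1 = 25 applications.
Total inference nodes = 25

25
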